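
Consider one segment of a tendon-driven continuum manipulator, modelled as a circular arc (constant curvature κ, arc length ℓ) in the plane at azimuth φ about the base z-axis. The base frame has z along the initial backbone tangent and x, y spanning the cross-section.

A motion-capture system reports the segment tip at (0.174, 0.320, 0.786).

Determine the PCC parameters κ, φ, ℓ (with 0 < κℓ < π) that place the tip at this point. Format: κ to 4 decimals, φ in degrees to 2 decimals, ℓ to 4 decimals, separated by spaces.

ρ = √(x²+y²) = √(0.174² + 0.320²) = 0.36425
φ = atan2(y, x) mod 360° = atan2(0.320, 0.174) = 61.4649°
|p|² = ρ² + z² = 0.36425² + 0.786² = 0.75047
κ = 2ρ / |p|² = 2×0.36425 / 0.75047 = 0.97071
θ = 2·atan2(ρ, z) = 2·atan2(0.36425, 0.786) = 0.86791 rad
ℓ = θ/κ = 0.86791/0.97071 = 0.89410

0.9707 61.46 0.8941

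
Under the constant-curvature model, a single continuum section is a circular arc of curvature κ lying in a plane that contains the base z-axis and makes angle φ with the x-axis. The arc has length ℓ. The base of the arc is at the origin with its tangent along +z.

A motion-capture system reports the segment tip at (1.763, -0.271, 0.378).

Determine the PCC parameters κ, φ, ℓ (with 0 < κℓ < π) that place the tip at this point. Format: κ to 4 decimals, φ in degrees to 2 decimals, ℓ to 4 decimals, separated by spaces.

ρ = √(x²+y²) = √(1.763² + -0.271²) = 1.78371
φ = atan2(y, x) mod 360° = atan2(-0.271, 1.763) = 351.2612°
|p|² = ρ² + z² = 1.78371² + 0.378² = 3.32449
κ = 2ρ / |p|² = 2×1.78371 / 3.32449 = 1.07307
θ = 2·atan2(ρ, z) = 2·atan2(1.78371, 0.378) = 2.72394 rad
ℓ = θ/κ = 2.72394/1.07307 = 2.53845

1.0731 351.26 2.5385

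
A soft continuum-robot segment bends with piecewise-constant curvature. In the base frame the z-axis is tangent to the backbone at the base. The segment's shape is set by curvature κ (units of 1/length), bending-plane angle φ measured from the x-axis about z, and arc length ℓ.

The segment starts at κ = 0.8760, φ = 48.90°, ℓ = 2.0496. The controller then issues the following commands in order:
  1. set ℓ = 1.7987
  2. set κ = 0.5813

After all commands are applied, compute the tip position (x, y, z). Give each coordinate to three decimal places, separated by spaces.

0.564 0.646 1.488

initial: κ=0.8760, φ=48.90°, ℓ=2.0496
cmd 1: set ℓ=1.7987 → (κ,φ,ℓ)=(0.8760,48.90°,1.7987) → tip=(0.7541,0.8644,1.1415)
cmd 2: set κ=0.5813 → (κ,φ,ℓ)=(0.5813,48.90°,1.7987) → tip=(0.5639,0.6464,1.4884)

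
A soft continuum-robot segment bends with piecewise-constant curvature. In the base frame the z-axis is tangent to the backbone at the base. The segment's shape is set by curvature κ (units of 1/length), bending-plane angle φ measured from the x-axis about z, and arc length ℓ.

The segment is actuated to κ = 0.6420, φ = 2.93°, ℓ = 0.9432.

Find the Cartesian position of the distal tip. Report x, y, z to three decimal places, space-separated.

θ = κ·ℓ = 0.6420 × 0.9432 = 0.60553 rad
ρ = (1 − cos θ)/κ = (1 − 0.82220)/0.6420 = 0.27695
z = sin θ / κ = 0.56920/0.6420 = 0.88661
x = ρ cos φ = 0.27695 × cos(2.93°) = 0.27659
y = ρ sin φ = 0.27695 × sin(2.93°) = 0.01416

0.277 0.014 0.887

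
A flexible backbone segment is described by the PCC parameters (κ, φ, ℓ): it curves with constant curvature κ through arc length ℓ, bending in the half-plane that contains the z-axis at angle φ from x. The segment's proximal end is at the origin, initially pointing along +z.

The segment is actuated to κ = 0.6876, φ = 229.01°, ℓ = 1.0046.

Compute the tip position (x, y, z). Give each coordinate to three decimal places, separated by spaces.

-0.219 -0.252 0.927

θ = κ·ℓ = 0.6876 × 1.0046 = 0.69076 rad
ρ = (1 − cos θ)/κ = (1 − 0.77076)/0.6876 = 0.33339
z = sin θ / κ = 0.63713/0.6876 = 0.92659
x = ρ cos φ = 0.33339 × cos(229.01°) = -0.21868
y = ρ sin φ = 0.33339 × sin(229.01°) = -0.25165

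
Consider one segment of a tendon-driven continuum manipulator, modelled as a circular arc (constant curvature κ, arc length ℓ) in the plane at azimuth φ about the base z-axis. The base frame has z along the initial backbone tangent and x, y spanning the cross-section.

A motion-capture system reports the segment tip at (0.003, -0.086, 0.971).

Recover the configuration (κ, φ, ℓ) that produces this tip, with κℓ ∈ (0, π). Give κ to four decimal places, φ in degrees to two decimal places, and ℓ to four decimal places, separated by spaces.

0.1811 272.00 0.9761

ρ = √(x²+y²) = √(0.003² + -0.086²) = 0.08605
φ = atan2(y, x) mod 360° = atan2(-0.086, 0.003) = 271.9979°
|p|² = ρ² + z² = 0.08605² + 0.971² = 0.95025
κ = 2ρ / |p|² = 2×0.08605 / 0.95025 = 0.18112
θ = 2·atan2(ρ, z) = 2·atan2(0.08605, 0.971) = 0.17678 rad
ℓ = θ/κ = 0.17678/0.18112 = 0.97608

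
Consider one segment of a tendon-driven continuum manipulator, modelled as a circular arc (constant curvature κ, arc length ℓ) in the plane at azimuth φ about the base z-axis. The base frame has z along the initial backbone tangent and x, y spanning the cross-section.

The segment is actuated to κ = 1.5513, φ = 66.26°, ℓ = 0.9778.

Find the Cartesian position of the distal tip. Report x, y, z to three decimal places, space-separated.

0.246 0.558 0.644

θ = κ·ℓ = 1.5513 × 0.9778 = 1.51686 rad
ρ = (1 − cos θ)/κ = (1 − 0.05391)/1.5513 = 0.60987
z = sin θ / κ = 0.99855/1.5513 = 0.64368
x = ρ cos φ = 0.60987 × cos(66.26°) = 0.24553
y = ρ sin φ = 0.60987 × sin(66.26°) = 0.55826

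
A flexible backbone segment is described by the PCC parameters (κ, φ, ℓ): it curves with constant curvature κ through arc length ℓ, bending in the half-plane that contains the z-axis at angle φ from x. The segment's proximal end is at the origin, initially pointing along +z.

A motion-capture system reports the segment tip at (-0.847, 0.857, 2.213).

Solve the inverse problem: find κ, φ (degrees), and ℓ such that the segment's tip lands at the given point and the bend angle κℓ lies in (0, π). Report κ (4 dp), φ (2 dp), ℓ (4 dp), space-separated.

0.3796 134.66 2.6273

ρ = √(x²+y²) = √(-0.847² + 0.857²) = 1.20493
φ = atan2(y, x) mod 360° = atan2(0.857, -0.847) = 134.6638°
|p|² = ρ² + z² = 1.20493² + 2.213² = 6.34923
κ = 2ρ / |p|² = 2×1.20493 / 6.34923 = 0.37955
θ = 2·atan2(ρ, z) = 2·atan2(1.20493, 2.213) = 0.99719 rad
ℓ = θ/κ = 0.99719/0.37955 = 2.62728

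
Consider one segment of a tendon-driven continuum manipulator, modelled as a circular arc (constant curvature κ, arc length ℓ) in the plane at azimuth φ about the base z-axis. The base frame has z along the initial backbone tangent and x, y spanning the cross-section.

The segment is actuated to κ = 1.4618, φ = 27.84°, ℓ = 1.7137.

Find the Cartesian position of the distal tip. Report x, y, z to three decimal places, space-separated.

1.091 0.576 0.407

θ = κ·ℓ = 1.4618 × 1.7137 = 2.50509 rad
ρ = (1 − cos θ)/κ = (1 − -0.80418)/1.4618 = 1.23422
z = sin θ / κ = 0.59439/1.4618 = 0.40661
x = ρ cos φ = 1.23422 × cos(27.84°) = 1.09136
y = ρ sin φ = 1.23422 × sin(27.84°) = 0.57638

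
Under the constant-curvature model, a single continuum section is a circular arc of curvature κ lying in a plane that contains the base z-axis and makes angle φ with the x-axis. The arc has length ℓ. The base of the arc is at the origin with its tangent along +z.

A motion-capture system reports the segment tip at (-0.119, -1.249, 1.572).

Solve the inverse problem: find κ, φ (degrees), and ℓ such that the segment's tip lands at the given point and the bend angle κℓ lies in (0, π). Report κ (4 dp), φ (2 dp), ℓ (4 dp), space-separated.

ρ = √(x²+y²) = √(-0.119² + -1.249²) = 1.25466
φ = atan2(y, x) mod 360° = atan2(-1.249, -0.119) = 264.5575°
|p|² = ρ² + z² = 1.25466² + 1.572² = 4.04535
κ = 2ρ / |p|² = 2×1.25466 / 4.04535 = 0.62030
θ = 2·atan2(ρ, z) = 2·atan2(1.25466, 1.572) = 1.34720 rad
ℓ = θ/κ = 1.34720/0.62030 = 2.17186

0.6203 264.56 2.1719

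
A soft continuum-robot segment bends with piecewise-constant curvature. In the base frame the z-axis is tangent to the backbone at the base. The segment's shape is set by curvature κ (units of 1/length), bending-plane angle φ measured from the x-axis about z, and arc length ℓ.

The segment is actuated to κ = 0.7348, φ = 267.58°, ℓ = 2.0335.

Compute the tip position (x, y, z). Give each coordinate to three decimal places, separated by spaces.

θ = κ·ℓ = 0.7348 × 2.0335 = 1.49422 rad
ρ = (1 − cos θ)/κ = (1 − 0.07651)/0.7348 = 1.25680
z = sin θ / κ = 0.99707/0.7348 = 1.35693
x = ρ cos φ = 1.25680 × cos(267.58°) = -0.05307
y = ρ sin φ = 1.25680 × sin(267.58°) = -1.25568

-0.053 -1.256 1.357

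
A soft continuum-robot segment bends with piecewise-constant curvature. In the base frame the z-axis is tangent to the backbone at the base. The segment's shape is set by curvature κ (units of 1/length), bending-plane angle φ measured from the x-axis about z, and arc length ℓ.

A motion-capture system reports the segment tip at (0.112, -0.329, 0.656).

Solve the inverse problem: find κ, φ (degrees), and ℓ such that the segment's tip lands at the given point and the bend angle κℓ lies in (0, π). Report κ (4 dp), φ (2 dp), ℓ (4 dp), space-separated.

1.2612 288.80 0.7726

ρ = √(x²+y²) = √(0.112² + -0.329²) = 0.34754
φ = atan2(y, x) mod 360° = atan2(-0.329, 0.112) = 288.7999°
|p|² = ρ² + z² = 0.34754² + 0.656² = 0.55112
κ = 2ρ / |p|² = 2×0.34754 / 0.55112 = 1.26122
θ = 2·atan2(ρ, z) = 2·atan2(0.34754, 0.656) = 0.97439 rad
ℓ = θ/κ = 0.97439/1.26122 = 0.77258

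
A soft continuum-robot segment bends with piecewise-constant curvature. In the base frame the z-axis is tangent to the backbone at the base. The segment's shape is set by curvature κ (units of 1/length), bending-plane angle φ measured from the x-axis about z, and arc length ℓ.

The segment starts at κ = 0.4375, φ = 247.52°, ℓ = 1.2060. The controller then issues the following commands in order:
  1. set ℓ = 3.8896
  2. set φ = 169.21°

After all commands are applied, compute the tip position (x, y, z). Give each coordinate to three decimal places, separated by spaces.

-2.538 0.484 2.266

initial: κ=0.4375, φ=247.52°, ℓ=1.2060
cmd 1: set ℓ=3.8896 → (κ,φ,ℓ)=(0.4375,247.52°,3.8896) → tip=(-0.9880,-2.3877,2.2662)
cmd 2: set φ=169.21° → (κ,φ,ℓ)=(0.4375,169.21°,3.8896) → tip=(-2.5384,0.4838,2.2662)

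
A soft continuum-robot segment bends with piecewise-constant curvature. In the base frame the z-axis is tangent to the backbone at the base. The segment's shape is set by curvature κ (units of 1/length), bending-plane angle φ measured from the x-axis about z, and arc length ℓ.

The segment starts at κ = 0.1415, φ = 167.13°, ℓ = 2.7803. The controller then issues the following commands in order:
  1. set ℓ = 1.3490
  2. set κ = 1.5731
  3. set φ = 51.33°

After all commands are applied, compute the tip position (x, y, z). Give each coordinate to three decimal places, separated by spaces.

0.605 0.756 0.542

initial: κ=0.1415, φ=167.13°, ℓ=2.7803
cmd 1: set ℓ=1.3490 → (κ,φ,ℓ)=(0.1415,167.13°,1.3490) → tip=(-0.1251,0.0286,1.3408)
cmd 2: set κ=1.5731 → (κ,φ,ℓ)=(1.5731,167.13°,1.3490) → tip=(-0.9443,0.2158,0.5415)
cmd 3: set φ=51.33° → (κ,φ,ℓ)=(1.5731,51.33°,1.3490) → tip=(0.6053,0.7563,0.5415)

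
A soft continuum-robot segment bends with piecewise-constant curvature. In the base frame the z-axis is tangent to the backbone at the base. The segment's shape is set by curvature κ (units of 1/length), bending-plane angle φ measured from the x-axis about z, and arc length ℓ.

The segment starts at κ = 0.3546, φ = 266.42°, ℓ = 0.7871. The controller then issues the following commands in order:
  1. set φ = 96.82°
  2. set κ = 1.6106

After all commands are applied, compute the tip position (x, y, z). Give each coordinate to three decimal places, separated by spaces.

-0.052 0.432 0.593

initial: κ=0.3546, φ=266.42°, ℓ=0.7871
cmd 1: set φ=96.82° → (κ,φ,ℓ)=(0.3546,96.82°,0.7871) → tip=(-0.0130,0.1084,0.7769)
cmd 2: set κ=1.6106 → (κ,φ,ℓ)=(1.6106,96.82°,0.7871) → tip=(-0.0517,0.4325,0.5926)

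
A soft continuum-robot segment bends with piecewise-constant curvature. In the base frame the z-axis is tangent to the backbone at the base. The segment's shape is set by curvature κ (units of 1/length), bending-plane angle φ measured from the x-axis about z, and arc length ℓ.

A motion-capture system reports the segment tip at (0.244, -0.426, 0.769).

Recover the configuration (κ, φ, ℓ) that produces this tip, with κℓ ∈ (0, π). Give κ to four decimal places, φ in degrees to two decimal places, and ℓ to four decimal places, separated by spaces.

1.1796 299.80 0.9633

ρ = √(x²+y²) = √(0.244² + -0.426²) = 0.49093
φ = atan2(y, x) mod 360° = atan2(-0.426, 0.244) = 299.8028°
|p|² = ρ² + z² = 0.49093² + 0.769² = 0.83237
κ = 2ρ / |p|² = 2×0.49093 / 0.83237 = 1.17959
θ = 2·atan2(ρ, z) = 2·atan2(0.49093, 0.769) = 1.13635 rad
ℓ = θ/κ = 1.13635/1.17959 = 0.96335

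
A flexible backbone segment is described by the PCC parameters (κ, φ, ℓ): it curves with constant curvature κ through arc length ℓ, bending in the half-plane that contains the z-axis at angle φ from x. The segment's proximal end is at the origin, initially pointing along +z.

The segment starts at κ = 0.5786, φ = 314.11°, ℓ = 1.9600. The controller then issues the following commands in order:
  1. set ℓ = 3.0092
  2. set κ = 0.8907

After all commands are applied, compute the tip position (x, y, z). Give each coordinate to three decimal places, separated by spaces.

initial: κ=0.5786, φ=314.11°, ℓ=1.9600
cmd 1: set ℓ=3.0092 → (κ,φ,ℓ)=(0.5786,314.11°,3.0092) → tip=(1.4069,-1.4513,1.7033)
cmd 2: set κ=0.8907 → (κ,φ,ℓ)=(0.8907,314.11°,3.0092) → tip=(1.4812,-1.5280,0.4997)

1.481 -1.528 0.500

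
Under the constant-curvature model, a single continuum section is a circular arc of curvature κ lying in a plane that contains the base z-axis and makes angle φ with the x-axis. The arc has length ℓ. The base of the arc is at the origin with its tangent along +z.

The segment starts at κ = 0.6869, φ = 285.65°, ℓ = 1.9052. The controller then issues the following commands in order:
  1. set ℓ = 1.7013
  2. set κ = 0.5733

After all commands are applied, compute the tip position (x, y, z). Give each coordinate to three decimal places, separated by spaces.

initial: κ=0.6869, φ=285.65°, ℓ=1.9052
cmd 1: set ℓ=1.7013 → (κ,φ,ℓ)=(0.6869,285.65°,1.7013) → tip=(0.2390,-0.8531,1.3397)
cmd 2: set κ=0.5733 → (κ,φ,ℓ)=(0.5733,285.65°,1.7013) → tip=(0.2066,-0.7376,1.4441)

0.207 -0.738 1.444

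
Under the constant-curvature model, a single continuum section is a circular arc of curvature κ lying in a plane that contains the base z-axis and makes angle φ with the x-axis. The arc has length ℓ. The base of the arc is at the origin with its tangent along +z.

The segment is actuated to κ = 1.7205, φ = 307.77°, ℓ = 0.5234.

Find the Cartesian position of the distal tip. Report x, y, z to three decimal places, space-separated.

0.135 -0.174 0.455

θ = κ·ℓ = 1.7205 × 0.5234 = 0.90051 rad
ρ = (1 − cos θ)/κ = (1 − 0.62121)/1.7205 = 0.22016
z = sin θ / κ = 0.78364/1.7205 = 0.45547
x = ρ cos φ = 0.22016 × cos(307.77°) = 0.13485
y = ρ sin φ = 0.22016 × sin(307.77°) = -0.17403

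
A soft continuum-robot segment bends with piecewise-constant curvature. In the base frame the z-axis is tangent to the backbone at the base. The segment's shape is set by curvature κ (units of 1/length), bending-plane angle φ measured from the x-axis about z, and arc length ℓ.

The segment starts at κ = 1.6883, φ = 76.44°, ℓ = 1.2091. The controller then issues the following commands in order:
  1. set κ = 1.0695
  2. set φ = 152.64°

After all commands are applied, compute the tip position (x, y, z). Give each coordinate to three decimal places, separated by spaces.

-0.603 0.312 0.899

initial: κ=1.6883, φ=76.44°, ℓ=1.2091
cmd 1: set κ=1.0695 → (κ,φ,ℓ)=(1.0695,76.44°,1.2091) → tip=(0.1591,0.6598,0.8992)
cmd 2: set φ=152.64° → (κ,φ,ℓ)=(1.0695,152.64°,1.2091) → tip=(-0.6028,0.3119,0.8992)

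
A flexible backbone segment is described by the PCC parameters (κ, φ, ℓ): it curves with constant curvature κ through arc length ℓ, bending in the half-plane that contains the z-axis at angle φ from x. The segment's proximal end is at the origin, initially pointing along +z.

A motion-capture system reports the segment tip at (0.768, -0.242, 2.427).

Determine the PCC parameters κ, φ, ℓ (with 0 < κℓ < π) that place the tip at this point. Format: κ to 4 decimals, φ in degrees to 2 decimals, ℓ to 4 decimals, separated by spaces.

0.2463 342.51 2.6014

ρ = √(x²+y²) = √(0.768² + -0.242²) = 0.80523
φ = atan2(y, x) mod 360° = atan2(-0.242, 0.768) = 342.5101°
|p|² = ρ² + z² = 0.80523² + 2.427² = 6.53872
κ = 2ρ / |p|² = 2×0.80523 / 6.53872 = 0.24629
θ = 2·atan2(ρ, z) = 2·atan2(0.80523, 2.427) = 0.64070 rad
ℓ = θ/κ = 0.64070/0.24629 = 2.60136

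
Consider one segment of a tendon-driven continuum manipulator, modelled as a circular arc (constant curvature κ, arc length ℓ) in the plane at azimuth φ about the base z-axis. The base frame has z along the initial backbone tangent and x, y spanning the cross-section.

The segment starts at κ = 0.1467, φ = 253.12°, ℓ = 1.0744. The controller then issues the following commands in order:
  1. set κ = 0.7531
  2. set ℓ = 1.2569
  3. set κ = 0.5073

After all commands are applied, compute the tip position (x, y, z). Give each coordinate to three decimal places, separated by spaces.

initial: κ=0.1467, φ=253.12°, ℓ=1.0744
cmd 1: set κ=0.7531 → (κ,φ,ℓ)=(0.7531,253.12°,1.0744) → tip=(-0.1195,-0.3937,0.9609)
cmd 2: set ℓ=1.2569 → (κ,φ,ℓ)=(0.7531,253.12°,1.2569) → tip=(-0.1602,-0.5280,1.0774)
cmd 3: set κ=0.5073 → (κ,φ,ℓ)=(0.5073,253.12°,1.2569) → tip=(-0.1125,-0.3706,1.1734)

-0.112 -0.371 1.173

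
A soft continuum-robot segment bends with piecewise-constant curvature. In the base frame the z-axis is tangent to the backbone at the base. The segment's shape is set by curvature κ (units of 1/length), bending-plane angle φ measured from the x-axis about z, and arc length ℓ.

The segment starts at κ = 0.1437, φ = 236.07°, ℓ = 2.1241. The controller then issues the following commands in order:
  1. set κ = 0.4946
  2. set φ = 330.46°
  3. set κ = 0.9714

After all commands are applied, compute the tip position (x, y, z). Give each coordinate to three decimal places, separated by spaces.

1.319 -0.748 0.907

initial: κ=0.1437, φ=236.07°, ℓ=2.1241
cmd 1: set κ=0.4946 → (κ,φ,ℓ)=(0.4946,236.07°,2.1241) → tip=(-0.5676,-0.8437,1.7544)
cmd 2: set φ=330.46° → (κ,φ,ℓ)=(0.4946,330.46°,2.1241) → tip=(0.8847,-0.5013,1.7544)
cmd 3: set κ=0.9714 → (κ,φ,ℓ)=(0.9714,330.46°,2.1241) → tip=(1.3191,-0.7476,0.9071)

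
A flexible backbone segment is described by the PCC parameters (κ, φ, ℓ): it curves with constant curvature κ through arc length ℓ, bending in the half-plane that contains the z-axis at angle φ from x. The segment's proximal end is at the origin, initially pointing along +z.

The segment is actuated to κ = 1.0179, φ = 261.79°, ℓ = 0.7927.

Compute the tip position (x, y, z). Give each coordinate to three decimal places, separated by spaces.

-0.043 -0.300 0.709

θ = κ·ℓ = 1.0179 × 0.7927 = 0.80689 rad
ρ = (1 − cos θ)/κ = (1 − 0.69175)/1.0179 = 0.30283
z = sin θ / κ = 0.72214/1.0179 = 0.70944
x = ρ cos φ = 0.30283 × cos(261.79°) = -0.04324
y = ρ sin φ = 0.30283 × sin(261.79°) = -0.29973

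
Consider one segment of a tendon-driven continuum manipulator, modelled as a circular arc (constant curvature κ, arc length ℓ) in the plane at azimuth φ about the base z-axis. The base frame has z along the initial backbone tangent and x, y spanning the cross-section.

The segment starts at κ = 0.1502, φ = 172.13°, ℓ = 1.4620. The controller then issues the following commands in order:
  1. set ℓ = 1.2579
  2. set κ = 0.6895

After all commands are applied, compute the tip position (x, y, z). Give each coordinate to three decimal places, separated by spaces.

initial: κ=0.1502, φ=172.13°, ℓ=1.4620
cmd 1: set ℓ=1.2579 → (κ,φ,ℓ)=(0.1502,172.13°,1.2579) → tip=(-0.1174,0.0162,1.2504)
cmd 2: set κ=0.6895 → (κ,φ,ℓ)=(0.6895,172.13°,1.2579) → tip=(-0.5073,0.0701,1.1060)

-0.507 0.070 1.106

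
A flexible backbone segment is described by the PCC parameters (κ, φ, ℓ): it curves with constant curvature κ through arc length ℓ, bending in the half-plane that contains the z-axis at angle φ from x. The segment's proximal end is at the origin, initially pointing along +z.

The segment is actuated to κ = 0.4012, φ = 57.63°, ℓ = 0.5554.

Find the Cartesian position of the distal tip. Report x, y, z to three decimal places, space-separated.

θ = κ·ℓ = 0.4012 × 0.5554 = 0.22283 rad
ρ = (1 − cos θ)/κ = (1 − 0.97528)/0.4012 = 0.06162
z = sin θ / κ = 0.22099/0.4012 = 0.55082
x = ρ cos φ = 0.06162 × cos(57.63°) = 0.03299
y = ρ sin φ = 0.06162 × sin(57.63°) = 0.05205

0.033 0.052 0.551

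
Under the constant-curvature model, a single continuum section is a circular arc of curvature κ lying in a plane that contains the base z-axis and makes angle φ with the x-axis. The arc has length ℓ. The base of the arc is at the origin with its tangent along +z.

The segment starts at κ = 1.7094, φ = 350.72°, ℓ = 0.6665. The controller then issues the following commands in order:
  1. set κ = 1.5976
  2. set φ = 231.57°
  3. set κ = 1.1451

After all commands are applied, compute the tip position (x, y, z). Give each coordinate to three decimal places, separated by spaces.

-0.151 -0.190 0.604

initial: κ=1.7094, φ=350.72°, ℓ=0.6665
cmd 1: set κ=1.5976 → (κ,φ,ℓ)=(1.5976,350.72°,0.6665) → tip=(0.3183,-0.0520,0.5475)
cmd 2: set φ=231.57° → (κ,φ,ℓ)=(1.5976,231.57°,0.6665) → tip=(-0.2005,-0.2527,0.5475)
cmd 3: set κ=1.1451 → (κ,φ,ℓ)=(1.1451,231.57°,0.6665) → tip=(-0.1506,-0.1898,0.6037)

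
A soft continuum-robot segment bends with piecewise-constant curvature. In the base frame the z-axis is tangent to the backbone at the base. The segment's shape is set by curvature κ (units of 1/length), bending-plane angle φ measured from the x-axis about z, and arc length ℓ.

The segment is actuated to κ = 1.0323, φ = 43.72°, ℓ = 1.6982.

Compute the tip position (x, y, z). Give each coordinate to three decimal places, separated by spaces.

θ = κ·ℓ = 1.0323 × 1.6982 = 1.75305 rad
ρ = (1 − cos θ)/κ = (1 − -0.18125)/1.0323 = 1.14429
z = sin θ / κ = 0.98344/1.0323 = 0.95267
x = ρ cos φ = 1.14429 × cos(43.72°) = 0.82701
y = ρ sin φ = 1.14429 × sin(43.72°) = 0.79086

0.827 0.791 0.953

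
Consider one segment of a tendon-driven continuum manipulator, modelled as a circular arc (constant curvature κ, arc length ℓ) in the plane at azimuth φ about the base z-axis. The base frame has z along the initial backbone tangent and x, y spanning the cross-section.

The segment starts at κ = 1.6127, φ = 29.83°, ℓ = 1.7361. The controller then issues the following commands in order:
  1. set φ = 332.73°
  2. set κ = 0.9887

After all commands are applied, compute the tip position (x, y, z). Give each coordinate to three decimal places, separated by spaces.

1.030 -0.531 1.001

initial: κ=1.6127, φ=29.83°, ℓ=1.7361
cmd 1: set φ=332.73° → (κ,φ,ℓ)=(1.6127,332.73°,1.7361) → tip=(1.0704,-0.5518,0.2078)
cmd 2: set κ=0.9887 → (κ,φ,ℓ)=(0.9887,332.73°,1.7361) → tip=(1.0295,-0.5307,1.0007)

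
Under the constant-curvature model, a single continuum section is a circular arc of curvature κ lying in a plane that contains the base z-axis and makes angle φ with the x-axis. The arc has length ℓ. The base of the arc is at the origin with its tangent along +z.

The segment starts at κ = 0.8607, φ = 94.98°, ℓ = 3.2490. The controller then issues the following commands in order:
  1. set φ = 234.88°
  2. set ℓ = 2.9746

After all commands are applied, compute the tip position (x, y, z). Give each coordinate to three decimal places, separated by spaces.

initial: κ=0.8607, φ=94.98°, ℓ=3.2490
cmd 1: set φ=234.88° → (κ,φ,ℓ)=(0.8607,234.88°,3.2490) → tip=(-1.2974,-1.8446,0.3931)
cmd 2: set ℓ=2.9746 → (κ,φ,ℓ)=(0.8607,234.88°,2.9746) → tip=(-1.2270,-1.7445,0.6380)

-1.227 -1.745 0.638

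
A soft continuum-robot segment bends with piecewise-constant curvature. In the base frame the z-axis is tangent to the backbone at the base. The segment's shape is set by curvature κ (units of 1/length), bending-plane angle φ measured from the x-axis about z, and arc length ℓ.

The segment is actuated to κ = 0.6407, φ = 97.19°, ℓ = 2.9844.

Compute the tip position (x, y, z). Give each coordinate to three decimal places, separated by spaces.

-0.261 2.067 1.471

θ = κ·ℓ = 0.6407 × 2.9844 = 1.91211 rad
ρ = (1 − cos θ)/κ = (1 − -0.33472)/0.6407 = 2.08322
z = sin θ / κ = 0.94232/0.6407 = 1.47076
x = ρ cos φ = 2.08322 × cos(97.19°) = -0.26074
y = ρ sin φ = 2.08322 × sin(97.19°) = 2.06684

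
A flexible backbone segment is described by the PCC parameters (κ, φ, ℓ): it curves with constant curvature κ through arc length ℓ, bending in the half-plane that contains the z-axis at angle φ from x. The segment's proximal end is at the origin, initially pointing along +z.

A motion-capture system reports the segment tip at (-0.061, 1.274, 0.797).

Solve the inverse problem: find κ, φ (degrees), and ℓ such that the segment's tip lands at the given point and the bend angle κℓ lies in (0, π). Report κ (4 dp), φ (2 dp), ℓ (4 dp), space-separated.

ρ = √(x²+y²) = √(-0.061² + 1.274²) = 1.27546
φ = atan2(y, x) mod 360° = atan2(1.274, -0.061) = 92.7413°
|p|² = ρ² + z² = 1.27546² + 0.797² = 2.26201
κ = 2ρ / |p|² = 2×1.27546 / 2.26201 = 1.12772
θ = 2·atan2(ρ, z) = 2·atan2(1.27546, 0.797) = 2.02458 rad
ℓ = θ/κ = 2.02458/1.12772 = 1.79528

1.1277 92.74 1.7953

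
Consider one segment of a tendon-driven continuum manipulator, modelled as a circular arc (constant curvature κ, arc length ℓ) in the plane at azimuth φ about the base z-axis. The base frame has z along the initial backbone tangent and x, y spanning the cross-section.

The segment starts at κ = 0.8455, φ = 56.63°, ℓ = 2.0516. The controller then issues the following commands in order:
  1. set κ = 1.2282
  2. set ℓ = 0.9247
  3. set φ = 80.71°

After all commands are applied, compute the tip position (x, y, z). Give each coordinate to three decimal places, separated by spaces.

initial: κ=0.8455, φ=56.63°, ℓ=2.0516
cmd 1: set κ=1.2282 → (κ,φ,ℓ)=(1.2282,56.63°,2.0516) → tip=(0.8119,1.2327,0.4743)
cmd 2: set ℓ=0.9247 → (κ,φ,ℓ)=(1.2282,56.63°,0.9247) → tip=(0.2591,0.3934,0.7383)
cmd 3: set φ=80.71° → (κ,φ,ℓ)=(1.2282,80.71°,0.9247) → tip=(0.0760,0.4649,0.7383)

0.076 0.465 0.738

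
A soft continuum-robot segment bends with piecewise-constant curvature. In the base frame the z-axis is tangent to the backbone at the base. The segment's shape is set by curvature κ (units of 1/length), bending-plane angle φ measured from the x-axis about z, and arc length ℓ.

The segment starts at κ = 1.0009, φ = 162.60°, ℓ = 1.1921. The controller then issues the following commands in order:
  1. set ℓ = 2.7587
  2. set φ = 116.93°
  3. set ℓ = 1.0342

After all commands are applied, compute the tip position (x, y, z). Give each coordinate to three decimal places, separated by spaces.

initial: κ=1.0009, φ=162.60°, ℓ=1.1921
cmd 1: set ℓ=2.7587 → (κ,φ,ℓ)=(1.0009,162.60°,2.7587) → tip=(-1.8386,0.5762,0.3710)
cmd 2: set φ=116.93° → (κ,φ,ℓ)=(1.0009,116.93°,2.7587) → tip=(-0.8726,1.7178,0.3710)
cmd 3: set ℓ=1.0342 → (κ,φ,ℓ)=(1.0009,116.93°,1.0342) → tip=(-0.2215,0.4361,0.8592)

-0.222 0.436 0.859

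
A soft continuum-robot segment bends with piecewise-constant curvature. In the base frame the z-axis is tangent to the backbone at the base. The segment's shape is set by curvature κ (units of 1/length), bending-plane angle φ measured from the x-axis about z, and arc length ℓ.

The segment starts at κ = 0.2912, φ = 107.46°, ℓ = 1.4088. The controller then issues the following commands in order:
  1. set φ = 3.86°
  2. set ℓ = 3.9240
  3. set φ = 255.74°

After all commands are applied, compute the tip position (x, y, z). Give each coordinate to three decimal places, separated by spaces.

-0.495 -1.946 3.124

initial: κ=0.2912, φ=107.46°, ℓ=1.4088
cmd 1: set φ=3.86° → (κ,φ,ℓ)=(0.2912,3.86°,1.4088) → tip=(0.2843,0.0192,1.3696)
cmd 2: set ℓ=3.9240 → (κ,φ,ℓ)=(0.2912,3.86°,3.9240) → tip=(2.0038,0.1352,3.1241)
cmd 3: set φ=255.74° → (κ,φ,ℓ)=(0.2912,255.74°,3.9240) → tip=(-0.4947,-1.9465,3.1241)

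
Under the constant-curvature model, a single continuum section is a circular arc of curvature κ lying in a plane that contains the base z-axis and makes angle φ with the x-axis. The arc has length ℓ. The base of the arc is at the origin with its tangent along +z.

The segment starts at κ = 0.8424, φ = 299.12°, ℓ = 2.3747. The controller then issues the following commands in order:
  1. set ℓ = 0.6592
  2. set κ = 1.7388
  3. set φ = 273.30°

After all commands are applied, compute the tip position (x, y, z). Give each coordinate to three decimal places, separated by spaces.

0.019 -0.338 0.524

initial: κ=0.8424, φ=299.12°, ℓ=2.3747
cmd 1: set ℓ=0.6592 → (κ,φ,ℓ)=(0.8424,299.12°,0.6592) → tip=(0.0868,-0.1558,0.6258)
cmd 2: set κ=1.7388 → (κ,φ,ℓ)=(1.7388,299.12°,0.6592) → tip=(0.1646,-0.2955,0.5240)
cmd 3: set φ=273.30° → (κ,φ,ℓ)=(1.7388,273.30°,0.6592) → tip=(0.0195,-0.3376,0.5240)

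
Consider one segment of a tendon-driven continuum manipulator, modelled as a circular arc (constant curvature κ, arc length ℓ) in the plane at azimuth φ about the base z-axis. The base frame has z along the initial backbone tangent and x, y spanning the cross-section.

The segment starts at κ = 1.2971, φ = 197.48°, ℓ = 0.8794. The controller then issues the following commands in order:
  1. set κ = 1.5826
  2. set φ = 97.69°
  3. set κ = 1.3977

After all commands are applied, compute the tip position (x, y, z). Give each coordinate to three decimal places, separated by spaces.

initial: κ=1.2971, φ=197.48°, ℓ=0.8794
cmd 1: set κ=1.5826 → (κ,φ,ℓ)=(1.5826,197.48°,0.8794) → tip=(-0.4954,-0.1560,0.6218)
cmd 2: set φ=97.69° → (κ,φ,ℓ)=(1.5826,97.69°,0.8794) → tip=(-0.0695,0.5147,0.6218)
cmd 3: set κ=1.3977 → (κ,φ,ℓ)=(1.3977,97.69°,0.8794) → tip=(-0.0637,0.4715,0.6741)

-0.064 0.471 0.674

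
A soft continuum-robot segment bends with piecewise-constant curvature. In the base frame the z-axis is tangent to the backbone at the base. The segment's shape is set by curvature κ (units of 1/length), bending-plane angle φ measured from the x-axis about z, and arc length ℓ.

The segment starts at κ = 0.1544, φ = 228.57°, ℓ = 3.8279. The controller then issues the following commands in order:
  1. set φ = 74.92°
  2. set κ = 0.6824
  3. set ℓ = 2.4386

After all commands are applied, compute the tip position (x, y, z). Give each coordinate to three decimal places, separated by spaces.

initial: κ=0.1544, φ=228.57°, ℓ=3.8279
cmd 1: set φ=74.92° → (κ,φ,ℓ)=(0.1544,74.92°,3.8279) → tip=(0.2858,1.0608,3.6089)
cmd 2: set κ=0.6824 → (κ,φ,ℓ)=(0.6824,74.92°,3.8279) → tip=(0.7103,2.6362,0.7401)
cmd 3: set ℓ=2.4386 → (κ,φ,ℓ)=(0.6824,74.92°,2.4386) → tip=(0.4168,1.5468,1.4590)

0.417 1.547 1.459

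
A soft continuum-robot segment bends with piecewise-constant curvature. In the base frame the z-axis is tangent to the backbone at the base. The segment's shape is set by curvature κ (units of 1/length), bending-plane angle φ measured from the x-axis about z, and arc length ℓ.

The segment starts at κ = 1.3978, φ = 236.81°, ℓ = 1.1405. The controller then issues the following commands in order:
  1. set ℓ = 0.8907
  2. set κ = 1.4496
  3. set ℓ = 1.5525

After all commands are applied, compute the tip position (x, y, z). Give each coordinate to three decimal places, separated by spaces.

-0.615 -0.940 0.537

initial: κ=1.3978, φ=236.81°, ℓ=1.1405
cmd 1: set ℓ=0.8907 → (κ,φ,ℓ)=(1.3978,236.81°,0.8907) → tip=(-0.2663,-0.4071,0.6778)
cmd 2: set κ=1.4496 → (κ,φ,ℓ)=(1.4496,236.81°,0.8907) → tip=(-0.2734,-0.4180,0.6630)
cmd 3: set ℓ=1.5525 → (κ,φ,ℓ)=(1.4496,236.81°,1.5525) → tip=(-0.6150,-0.9402,0.5365)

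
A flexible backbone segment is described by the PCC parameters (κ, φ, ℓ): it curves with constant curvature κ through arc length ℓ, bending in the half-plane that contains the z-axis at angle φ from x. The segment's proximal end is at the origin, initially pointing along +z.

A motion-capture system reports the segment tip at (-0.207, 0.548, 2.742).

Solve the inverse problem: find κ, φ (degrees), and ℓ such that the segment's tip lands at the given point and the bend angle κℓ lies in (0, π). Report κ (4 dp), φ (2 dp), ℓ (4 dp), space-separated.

0.1490 110.69 2.8247

ρ = √(x²+y²) = √(-0.207² + 0.548²) = 0.58579
φ = atan2(y, x) mod 360° = atan2(0.548, -0.207) = 110.6934°
|p|² = ρ² + z² = 0.58579² + 2.742² = 7.86172
κ = 2ρ / |p|² = 2×0.58579 / 7.86172 = 0.14902
θ = 2·atan2(ρ, z) = 2·atan2(0.58579, 2.742) = 0.42095 rad
ℓ = θ/κ = 0.42095/0.14902 = 2.82468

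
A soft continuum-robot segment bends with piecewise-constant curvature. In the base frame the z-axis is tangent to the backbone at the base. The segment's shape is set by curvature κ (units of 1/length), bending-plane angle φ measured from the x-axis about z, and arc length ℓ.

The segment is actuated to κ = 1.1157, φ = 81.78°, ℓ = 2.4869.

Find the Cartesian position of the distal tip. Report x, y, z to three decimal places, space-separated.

0.248 1.715 0.322

θ = κ·ℓ = 1.1157 × 2.4869 = 2.77463 rad
ρ = (1 − cos θ)/κ = (1 − -0.93342)/1.1157 = 1.73292
z = sin θ / κ = 0.35878/1.1157 = 0.32157
x = ρ cos φ = 1.73292 × cos(81.78°) = 0.24776
y = ρ sin φ = 1.73292 × sin(81.78°) = 1.71512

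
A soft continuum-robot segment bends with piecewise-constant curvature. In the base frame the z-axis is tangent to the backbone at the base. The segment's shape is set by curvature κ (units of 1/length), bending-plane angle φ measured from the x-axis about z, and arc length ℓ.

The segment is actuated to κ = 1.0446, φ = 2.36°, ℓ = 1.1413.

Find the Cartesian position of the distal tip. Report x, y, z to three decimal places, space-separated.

θ = κ·ℓ = 1.0446 × 1.1413 = 1.19220 rad
ρ = (1 − cos θ)/κ = (1 − 0.36961)/1.0446 = 0.60347
z = sin θ / κ = 0.92919/1.0446 = 0.88951
x = ρ cos φ = 0.60347 × cos(2.36°) = 0.60296
y = ρ sin φ = 0.60347 × sin(2.36°) = 0.02485

0.603 0.025 0.890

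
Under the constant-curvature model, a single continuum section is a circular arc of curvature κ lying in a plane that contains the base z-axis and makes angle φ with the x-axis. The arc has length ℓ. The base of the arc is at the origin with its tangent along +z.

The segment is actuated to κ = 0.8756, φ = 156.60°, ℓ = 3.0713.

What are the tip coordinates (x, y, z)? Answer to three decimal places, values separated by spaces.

-1.991 0.862 0.499

θ = κ·ℓ = 0.8756 × 3.0713 = 2.68923 rad
ρ = (1 − cos θ)/κ = (1 − -0.89942)/0.8756 = 2.16927
z = sin θ / κ = 0.43709/0.8756 = 0.49919
x = ρ cos φ = 2.16927 × cos(156.60°) = -1.99086
y = ρ sin φ = 2.16927 × sin(156.60°) = 0.86152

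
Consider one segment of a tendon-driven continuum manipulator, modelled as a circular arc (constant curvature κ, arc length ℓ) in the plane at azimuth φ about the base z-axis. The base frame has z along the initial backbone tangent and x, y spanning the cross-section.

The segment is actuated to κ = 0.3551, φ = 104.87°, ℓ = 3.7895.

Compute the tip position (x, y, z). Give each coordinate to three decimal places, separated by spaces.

θ = κ·ℓ = 0.3551 × 3.7895 = 1.34565 rad
ρ = (1 − cos θ)/κ = (1 − 0.22325)/0.3551 = 2.18742
z = sin θ / κ = 0.97476/0.3551 = 2.74503
x = ρ cos φ = 2.18742 × cos(104.87°) = -0.56135
y = ρ sin φ = 2.18742 × sin(104.87°) = 2.11416

-0.561 2.114 2.745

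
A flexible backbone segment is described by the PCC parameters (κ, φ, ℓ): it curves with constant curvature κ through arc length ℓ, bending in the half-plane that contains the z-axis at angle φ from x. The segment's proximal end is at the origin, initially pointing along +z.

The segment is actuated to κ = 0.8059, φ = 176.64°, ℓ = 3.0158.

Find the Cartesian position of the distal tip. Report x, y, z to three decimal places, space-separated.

θ = κ·ℓ = 0.8059 × 3.0158 = 2.43043 rad
ρ = (1 − cos θ)/κ = (1 − -0.75761)/0.8059 = 2.18092
z = sin θ / κ = 0.65271/0.8059 = 0.80992
x = ρ cos φ = 2.18092 × cos(176.64°) = -2.17717
y = ρ sin φ = 2.18092 × sin(176.64°) = 0.12782

-2.177 0.128 0.810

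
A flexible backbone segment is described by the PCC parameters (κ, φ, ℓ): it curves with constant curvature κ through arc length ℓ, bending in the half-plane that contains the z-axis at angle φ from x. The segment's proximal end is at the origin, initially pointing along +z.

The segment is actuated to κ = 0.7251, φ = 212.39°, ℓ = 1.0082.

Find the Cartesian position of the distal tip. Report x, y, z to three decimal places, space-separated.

-0.298 -0.189 0.921

θ = κ·ℓ = 0.7251 × 1.0082 = 0.73105 rad
ρ = (1 − cos θ)/κ = (1 − 0.74448)/0.7251 = 0.35240
z = sin θ / κ = 0.66765/0.7251 = 0.92077
x = ρ cos φ = 0.35240 × cos(212.39°) = -0.29757
y = ρ sin φ = 0.35240 × sin(212.39°) = -0.18877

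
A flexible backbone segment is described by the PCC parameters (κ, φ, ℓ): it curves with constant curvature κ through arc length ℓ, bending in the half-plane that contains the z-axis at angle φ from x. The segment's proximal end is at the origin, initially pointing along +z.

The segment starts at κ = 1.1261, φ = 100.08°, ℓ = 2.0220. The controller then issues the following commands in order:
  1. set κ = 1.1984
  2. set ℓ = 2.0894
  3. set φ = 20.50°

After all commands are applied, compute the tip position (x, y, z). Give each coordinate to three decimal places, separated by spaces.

1.410 0.527 0.497

initial: κ=1.1261, φ=100.08°, ℓ=2.0220
cmd 1: set κ=1.1984 → (κ,φ,ℓ)=(1.1984,100.08°,2.0220) → tip=(-0.2560,1.4401,0.5492)
cmd 2: set ℓ=2.0894 → (κ,φ,ℓ)=(1.1984,100.08°,2.0894) → tip=(-0.2634,1.4817,0.4968)
cmd 3: set φ=20.50° → (κ,φ,ℓ)=(1.1984,20.50°,2.0894) → tip=(1.4096,0.5270,0.4968)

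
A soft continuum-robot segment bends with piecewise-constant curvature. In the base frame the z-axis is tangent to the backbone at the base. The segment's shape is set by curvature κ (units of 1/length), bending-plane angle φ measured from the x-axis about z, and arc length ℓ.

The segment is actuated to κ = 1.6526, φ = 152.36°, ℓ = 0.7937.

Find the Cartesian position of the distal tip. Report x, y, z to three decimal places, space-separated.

θ = κ·ℓ = 1.6526 × 0.7937 = 1.31167 rad
ρ = (1 − cos θ)/κ = (1 − 0.25624)/1.6526 = 0.45006
z = sin θ / κ = 0.96661/1.6526 = 0.58490
x = ρ cos φ = 0.45006 × cos(152.36°) = -0.39870
y = ρ sin φ = 0.45006 × sin(152.36°) = 0.20879

-0.399 0.209 0.585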